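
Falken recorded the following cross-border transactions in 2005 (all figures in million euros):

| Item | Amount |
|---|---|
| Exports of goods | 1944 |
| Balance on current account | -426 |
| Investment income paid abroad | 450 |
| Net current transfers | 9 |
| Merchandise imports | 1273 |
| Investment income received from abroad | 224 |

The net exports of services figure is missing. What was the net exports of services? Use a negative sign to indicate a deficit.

-880

Current account = goods balance + services balance + net primary income + net secondary income
Sum of the known components = 454
Net exports of services = CA - (known components) = -426 - 454 = -880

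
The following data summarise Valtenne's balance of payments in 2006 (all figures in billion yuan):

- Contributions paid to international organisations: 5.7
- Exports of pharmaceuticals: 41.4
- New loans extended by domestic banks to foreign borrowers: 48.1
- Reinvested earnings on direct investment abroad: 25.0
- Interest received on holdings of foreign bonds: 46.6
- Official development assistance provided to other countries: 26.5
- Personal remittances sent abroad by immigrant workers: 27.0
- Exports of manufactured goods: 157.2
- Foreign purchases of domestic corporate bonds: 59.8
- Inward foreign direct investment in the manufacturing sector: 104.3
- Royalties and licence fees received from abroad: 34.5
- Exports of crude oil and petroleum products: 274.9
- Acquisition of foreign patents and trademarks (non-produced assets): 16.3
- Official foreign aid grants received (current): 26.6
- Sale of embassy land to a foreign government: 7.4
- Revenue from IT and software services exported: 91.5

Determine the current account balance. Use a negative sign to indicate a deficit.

Goods: 274.9 + 41.4 + 157.2 = 473.5
Services: 91.5 + 34.5 = 126.0
Primary income: 25.0 + 46.6 = 71.6
Secondary income: -5.7 - 27.0 - 26.5 + 26.6 = -32.6
Current account = 473.5 + 126.0 + 71.6 + (-32.6) = 638.5
(Excluded from the current account — financial account: new loans extended by domestic banks to foreign borrowers 48.1, foreign purchases of domestic corporate bonds 59.8, inward foreign direct investment in the manufacturing sector 104.3; capital account: acquisition of foreign patents and trademarks (non-produced assets) 16.3, sale of embassy land to a foreign government 7.4.)

638.5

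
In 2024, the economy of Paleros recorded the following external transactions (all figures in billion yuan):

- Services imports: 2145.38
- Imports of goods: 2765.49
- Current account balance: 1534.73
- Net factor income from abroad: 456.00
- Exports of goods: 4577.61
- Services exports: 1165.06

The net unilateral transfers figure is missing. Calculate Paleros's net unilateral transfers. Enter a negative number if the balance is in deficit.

246.93

Current account = goods balance + services balance + net primary income + net secondary income
Sum of the known components = 1287.80
Net unilateral transfers = CA - (known components) = 1534.73 - 1287.80 = 246.93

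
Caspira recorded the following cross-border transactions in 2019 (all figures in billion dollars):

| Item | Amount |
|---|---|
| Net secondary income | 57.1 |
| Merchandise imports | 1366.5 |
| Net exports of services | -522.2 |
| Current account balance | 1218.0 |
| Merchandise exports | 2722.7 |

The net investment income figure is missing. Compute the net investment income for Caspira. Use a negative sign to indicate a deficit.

326.9

Current account = goods balance + services balance + net primary income + net secondary income
Sum of the known components = 891.1
Net investment income = CA - (known components) = 1218.0 - 891.1 = 326.9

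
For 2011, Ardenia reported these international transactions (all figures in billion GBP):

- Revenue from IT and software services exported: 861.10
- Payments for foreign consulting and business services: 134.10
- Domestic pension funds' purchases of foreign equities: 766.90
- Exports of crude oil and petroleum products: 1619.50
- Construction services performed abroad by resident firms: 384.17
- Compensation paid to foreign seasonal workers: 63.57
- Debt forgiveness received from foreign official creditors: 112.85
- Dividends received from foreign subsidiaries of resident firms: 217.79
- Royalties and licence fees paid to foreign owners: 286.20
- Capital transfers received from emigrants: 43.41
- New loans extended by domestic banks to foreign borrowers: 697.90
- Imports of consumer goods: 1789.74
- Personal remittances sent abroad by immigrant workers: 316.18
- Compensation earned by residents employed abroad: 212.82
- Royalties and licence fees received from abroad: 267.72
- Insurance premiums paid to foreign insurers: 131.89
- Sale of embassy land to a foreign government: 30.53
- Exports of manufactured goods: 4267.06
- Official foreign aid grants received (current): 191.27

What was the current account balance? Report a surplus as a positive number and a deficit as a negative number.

5299.75

Goods: 1619.50 - 1789.74 + 4267.06 = 4096.82
Services: -134.10 + 384.17 + 267.72 - 286.20 - 131.89 + 861.10 = 960.80
Primary income: 217.79 - 63.57 + 212.82 = 367.04
Secondary income: -316.18 + 191.27 = -124.91
Current account = 4096.82 + 960.80 + 367.04 + (-124.91) = 5299.75
(Excluded from the current account — financial account: domestic pension funds' purchases of foreign equities 766.90, new loans extended by domestic banks to foreign borrowers 697.90; capital account: debt forgiveness received from foreign official creditors 112.85, capital transfers received from emigrants 43.41, sale of embassy land to a foreign government 30.53.)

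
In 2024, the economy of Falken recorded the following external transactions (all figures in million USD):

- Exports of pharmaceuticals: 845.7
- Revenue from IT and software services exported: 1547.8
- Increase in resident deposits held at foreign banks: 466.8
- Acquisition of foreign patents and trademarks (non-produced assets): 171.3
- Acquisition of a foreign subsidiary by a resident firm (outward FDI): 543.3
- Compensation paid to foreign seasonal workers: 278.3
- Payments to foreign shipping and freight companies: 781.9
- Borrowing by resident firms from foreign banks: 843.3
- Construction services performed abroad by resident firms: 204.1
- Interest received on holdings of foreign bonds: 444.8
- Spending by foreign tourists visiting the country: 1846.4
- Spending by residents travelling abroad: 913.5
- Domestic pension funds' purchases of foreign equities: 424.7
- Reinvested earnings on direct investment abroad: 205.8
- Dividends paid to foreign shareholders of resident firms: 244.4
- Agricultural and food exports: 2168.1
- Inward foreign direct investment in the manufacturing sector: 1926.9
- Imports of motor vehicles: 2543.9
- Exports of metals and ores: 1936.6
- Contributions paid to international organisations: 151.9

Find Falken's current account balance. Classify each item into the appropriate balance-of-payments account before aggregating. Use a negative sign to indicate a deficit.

4285.4

Goods: 1936.6 + 845.7 + 2168.1 - 2543.9 = 2406.5
Services: -913.5 + 1846.4 + 1547.8 + 204.1 - 781.9 = 1902.9
Primary income: 205.8 - 244.4 + 444.8 - 278.3 = 127.9
Secondary income: -151.9
Current account = 2406.5 + 1902.9 + 127.9 + (-151.9) = 4285.4
(Excluded from the current account — financial account: increase in resident deposits held at foreign banks 466.8, acquisition of a foreign subsidiary by a resident firm (outward FDI) 543.3, borrowing by resident firms from foreign banks 843.3, domestic pension funds' purchases of foreign equities 424.7, inward foreign direct investment in the manufacturing sector 1926.9; capital account: acquisition of foreign patents and trademarks (non-produced assets) 171.3.)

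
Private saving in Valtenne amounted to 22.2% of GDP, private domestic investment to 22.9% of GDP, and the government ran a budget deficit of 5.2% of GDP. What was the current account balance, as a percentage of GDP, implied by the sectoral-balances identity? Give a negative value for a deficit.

-5.9

By the sectoral-balances identity, CA = (S_private - I) + (T - G).
Private balance = 22.2 - 22.9 = -0.7
Government balance (T - G) = -5.2
CA = -0.7 + (-5.2) = -5.9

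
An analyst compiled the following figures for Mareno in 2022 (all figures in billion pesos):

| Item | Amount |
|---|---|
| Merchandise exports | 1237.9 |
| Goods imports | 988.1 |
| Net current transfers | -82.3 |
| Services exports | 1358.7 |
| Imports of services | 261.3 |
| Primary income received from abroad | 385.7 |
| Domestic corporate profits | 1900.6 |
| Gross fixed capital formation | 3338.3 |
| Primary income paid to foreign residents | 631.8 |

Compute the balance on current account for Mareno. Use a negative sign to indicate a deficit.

1018.8

Goods balance = 1237.9 - 988.1 = 249.8
Services balance = 1358.7 - 261.3 = 1097.4
Trade balance (goods + services) = 249.8 + 1097.4 = 1347.2
Net primary income = 385.7 - 631.8 = -246.1
Net secondary income = -82.3
Current account = 1347.2 + (-246.1) + (-82.3) = 1018.8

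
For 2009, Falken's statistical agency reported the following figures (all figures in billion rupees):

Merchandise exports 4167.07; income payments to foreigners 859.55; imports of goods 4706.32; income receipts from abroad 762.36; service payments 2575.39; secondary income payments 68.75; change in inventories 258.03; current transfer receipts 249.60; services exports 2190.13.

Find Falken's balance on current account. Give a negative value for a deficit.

Goods balance = 4167.07 - 4706.32 = -539.25
Services balance = 2190.13 - 2575.39 = -385.26
Trade balance (goods + services) = -539.25 + (-385.26) = -924.51
Net primary income = 762.36 - 859.55 = -97.19
Net secondary income = 249.60 - 68.75 = 180.85
Current account = -924.51 + (-97.19) + 180.85 = -840.85

-840.85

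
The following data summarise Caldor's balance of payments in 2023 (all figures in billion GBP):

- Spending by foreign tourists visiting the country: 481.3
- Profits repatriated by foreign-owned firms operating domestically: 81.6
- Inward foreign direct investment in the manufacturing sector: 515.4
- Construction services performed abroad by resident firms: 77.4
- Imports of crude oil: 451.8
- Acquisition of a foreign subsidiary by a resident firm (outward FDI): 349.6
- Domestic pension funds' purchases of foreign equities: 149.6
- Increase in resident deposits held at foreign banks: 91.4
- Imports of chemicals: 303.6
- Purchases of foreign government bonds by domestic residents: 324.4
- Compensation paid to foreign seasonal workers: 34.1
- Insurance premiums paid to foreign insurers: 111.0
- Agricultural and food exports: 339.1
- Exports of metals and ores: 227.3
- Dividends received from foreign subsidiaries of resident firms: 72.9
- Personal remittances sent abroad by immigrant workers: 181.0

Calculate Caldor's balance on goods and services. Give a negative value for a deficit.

Goods: 339.1 - 303.6 - 451.8 + 227.3 = -189.0
Services: 481.3 + 77.4 - 111.0 = 447.7
Trade balance = -189.0 + 447.7 = 258.7
(Excluded from the trade balance — primary income: profits repatriated by foreign-owned firms operating domestically 81.6, compensation paid to foreign seasonal workers 34.1, dividends received from foreign subsidiaries of resident firms 72.9; financial account: inward foreign direct investment in the manufacturing sector 515.4, acquisition of a foreign subsidiary by a resident firm (outward FDI) 349.6, domestic pension funds' purchases of foreign equities 149.6, increase in resident deposits held at foreign banks 91.4, purchases of foreign government bonds by domestic residents 324.4; secondary income: personal remittances sent abroad by immigrant workers 181.0.)

258.7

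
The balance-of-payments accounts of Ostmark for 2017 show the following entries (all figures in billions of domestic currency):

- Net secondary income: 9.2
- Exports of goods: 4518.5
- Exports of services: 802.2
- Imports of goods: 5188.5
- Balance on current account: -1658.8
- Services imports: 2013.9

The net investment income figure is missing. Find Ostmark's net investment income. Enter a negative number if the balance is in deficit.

Current account = goods balance + services balance + net primary income + net secondary income
Sum of the known components = -1872.5
Net investment income = CA - (known components) = -1658.8 - (-1872.5) = 213.7

213.7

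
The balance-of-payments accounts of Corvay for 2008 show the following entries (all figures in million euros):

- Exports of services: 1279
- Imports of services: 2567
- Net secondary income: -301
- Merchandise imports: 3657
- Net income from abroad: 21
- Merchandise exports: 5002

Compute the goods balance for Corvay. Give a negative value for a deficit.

1345

Goods balance = 5002 - 3657 = 1345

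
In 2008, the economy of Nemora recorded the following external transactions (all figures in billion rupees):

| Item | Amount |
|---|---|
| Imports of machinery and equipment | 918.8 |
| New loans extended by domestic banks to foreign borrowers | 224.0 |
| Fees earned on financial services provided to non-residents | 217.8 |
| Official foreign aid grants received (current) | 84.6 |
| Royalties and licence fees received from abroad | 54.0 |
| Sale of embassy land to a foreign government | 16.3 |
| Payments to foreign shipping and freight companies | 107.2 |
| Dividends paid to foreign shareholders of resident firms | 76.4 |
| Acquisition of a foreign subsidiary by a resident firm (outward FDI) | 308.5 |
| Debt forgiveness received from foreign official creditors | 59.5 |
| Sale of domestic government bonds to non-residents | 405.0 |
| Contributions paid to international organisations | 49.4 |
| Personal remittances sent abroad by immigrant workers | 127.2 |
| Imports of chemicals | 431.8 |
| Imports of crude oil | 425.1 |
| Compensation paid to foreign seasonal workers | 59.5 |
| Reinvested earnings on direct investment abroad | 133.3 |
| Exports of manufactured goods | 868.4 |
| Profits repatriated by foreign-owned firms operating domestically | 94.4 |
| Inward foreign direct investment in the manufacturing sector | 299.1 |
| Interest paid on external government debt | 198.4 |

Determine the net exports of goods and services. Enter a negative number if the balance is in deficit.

Goods: 868.4 - 425.1 - 918.8 - 431.8 = -907.3
Services: 217.8 - 107.2 + 54.0 = 164.6
Trade balance = -907.3 + 164.6 = -742.7
(Excluded from the trade balance — financial account: new loans extended by domestic banks to foreign borrowers 224.0, acquisition of a foreign subsidiary by a resident firm (outward FDI) 308.5, sale of domestic government bonds to non-residents 405.0, inward foreign direct investment in the manufacturing sector 299.1; secondary income: official foreign aid grants received (current) 84.6, contributions paid to international organisations 49.4, personal remittances sent abroad by immigrant workers 127.2; capital account: sale of embassy land to a foreign government 16.3, debt forgiveness received from foreign official creditors 59.5; primary income: dividends paid to foreign shareholders of resident firms 76.4, compensation paid to foreign seasonal workers 59.5, reinvested earnings on direct investment abroad 133.3, profits repatriated by foreign-owned firms operating domestically 94.4, interest paid on external government debt 198.4.)

-742.7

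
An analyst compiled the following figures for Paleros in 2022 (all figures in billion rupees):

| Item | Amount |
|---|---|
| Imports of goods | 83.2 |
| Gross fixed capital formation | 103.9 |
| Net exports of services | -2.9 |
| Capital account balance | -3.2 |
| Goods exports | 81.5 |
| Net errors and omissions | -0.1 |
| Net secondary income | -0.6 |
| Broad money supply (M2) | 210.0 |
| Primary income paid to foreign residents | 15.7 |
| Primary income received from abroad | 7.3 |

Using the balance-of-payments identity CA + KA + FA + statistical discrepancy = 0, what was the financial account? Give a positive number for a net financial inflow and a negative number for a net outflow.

16.9

Goods balance = 81.5 - 83.2 = -1.7
Services balance = -2.9
Trade balance (goods + services) = -1.7 + (-2.9) = -4.6
Net primary income = 7.3 - 15.7 = -8.4
Net secondary income = -0.6
Current account = -4.6 + (-8.4) + (-0.6) = -13.6
Financial account = -(-13.6 + (-3.2) + (-0.1)) = 16.9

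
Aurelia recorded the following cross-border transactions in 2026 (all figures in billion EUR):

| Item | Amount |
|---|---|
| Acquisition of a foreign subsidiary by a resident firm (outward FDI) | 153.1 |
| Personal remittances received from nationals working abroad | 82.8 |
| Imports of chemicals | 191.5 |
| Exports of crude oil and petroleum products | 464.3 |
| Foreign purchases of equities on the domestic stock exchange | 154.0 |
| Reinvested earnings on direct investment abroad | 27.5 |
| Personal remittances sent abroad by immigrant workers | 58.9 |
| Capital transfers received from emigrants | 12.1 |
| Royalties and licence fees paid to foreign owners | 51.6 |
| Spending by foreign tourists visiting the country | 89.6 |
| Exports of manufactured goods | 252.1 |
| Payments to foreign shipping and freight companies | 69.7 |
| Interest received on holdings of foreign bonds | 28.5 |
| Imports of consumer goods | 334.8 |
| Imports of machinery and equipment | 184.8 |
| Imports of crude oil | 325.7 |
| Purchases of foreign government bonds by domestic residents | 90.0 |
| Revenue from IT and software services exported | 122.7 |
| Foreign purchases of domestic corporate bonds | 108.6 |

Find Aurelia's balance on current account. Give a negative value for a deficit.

Goods: 464.3 - 184.8 - 325.7 + 252.1 - 334.8 - 191.5 = -320.4
Services: -69.7 - 51.6 + 89.6 + 122.7 = 91.0
Primary income: 28.5 + 27.5 = 56.0
Secondary income: 82.8 - 58.9 = 23.9
Current account = (-320.4) + 91.0 + 56.0 + 23.9 = -149.5
(Excluded from the current account — financial account: acquisition of a foreign subsidiary by a resident firm (outward FDI) 153.1, foreign purchases of equities on the domestic stock exchange 154.0, purchases of foreign government bonds by domestic residents 90.0, foreign purchases of domestic corporate bonds 108.6; capital account: capital transfers received from emigrants 12.1.)

-149.5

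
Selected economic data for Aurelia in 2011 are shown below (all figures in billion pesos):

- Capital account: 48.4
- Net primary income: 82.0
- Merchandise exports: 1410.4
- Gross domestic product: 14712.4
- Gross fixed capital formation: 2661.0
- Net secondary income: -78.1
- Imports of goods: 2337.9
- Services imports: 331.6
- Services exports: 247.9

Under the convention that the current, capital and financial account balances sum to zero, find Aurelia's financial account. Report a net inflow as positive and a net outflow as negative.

Goods balance = 1410.4 - 2337.9 = -927.5
Services balance = 247.9 - 331.6 = -83.7
Trade balance (goods + services) = -927.5 + (-83.7) = -1011.2
Net primary income = 82.0
Net secondary income = -78.1
Current account = -1011.2 + 82.0 + (-78.1) = -1007.3
Financial account = -(-1007.3 + 48.4) = 958.9

958.9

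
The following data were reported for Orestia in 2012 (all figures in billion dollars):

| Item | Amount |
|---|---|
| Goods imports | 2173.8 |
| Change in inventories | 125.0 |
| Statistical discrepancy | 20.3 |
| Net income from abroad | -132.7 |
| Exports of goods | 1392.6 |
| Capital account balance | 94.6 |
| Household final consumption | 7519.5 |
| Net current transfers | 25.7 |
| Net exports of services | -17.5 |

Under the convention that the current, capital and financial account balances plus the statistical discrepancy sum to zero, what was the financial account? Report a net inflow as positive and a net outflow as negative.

790.8

Goods balance = 1392.6 - 2173.8 = -781.2
Services balance = -17.5
Trade balance (goods + services) = -781.2 + (-17.5) = -798.7
Net primary income = -132.7
Net secondary income = 25.7
Current account = -798.7 + (-132.7) + 25.7 = -905.7
Financial account = -(-905.7 + 94.6 + 20.3) = 790.8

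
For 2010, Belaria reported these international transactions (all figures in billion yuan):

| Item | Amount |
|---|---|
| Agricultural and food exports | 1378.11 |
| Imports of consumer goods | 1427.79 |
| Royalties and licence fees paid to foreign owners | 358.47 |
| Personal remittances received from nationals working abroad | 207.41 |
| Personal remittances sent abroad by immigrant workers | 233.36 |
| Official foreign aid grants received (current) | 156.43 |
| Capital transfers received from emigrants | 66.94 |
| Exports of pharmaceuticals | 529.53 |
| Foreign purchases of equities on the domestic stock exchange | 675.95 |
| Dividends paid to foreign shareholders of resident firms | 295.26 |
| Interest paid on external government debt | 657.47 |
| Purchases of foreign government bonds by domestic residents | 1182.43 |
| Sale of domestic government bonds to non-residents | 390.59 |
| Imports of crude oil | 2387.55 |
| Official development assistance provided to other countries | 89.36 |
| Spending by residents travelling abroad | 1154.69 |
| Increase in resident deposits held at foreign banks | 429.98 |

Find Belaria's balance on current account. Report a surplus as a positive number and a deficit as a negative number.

Goods: 1378.11 - 2387.55 - 1427.79 + 529.53 = -1907.70
Services: -358.47 - 1154.69 = -1513.16
Primary income: -657.47 - 295.26 = -952.73
Secondary income: -233.36 + 156.43 + 207.41 - 89.36 = 41.12
Current account = (-1907.70) + (-1513.16) + (-952.73) + 41.12 = -4332.47
(Excluded from the current account — capital account: capital transfers received from emigrants 66.94; financial account: foreign purchases of equities on the domestic stock exchange 675.95, purchases of foreign government bonds by domestic residents 1182.43, sale of domestic government bonds to non-residents 390.59, increase in resident deposits held at foreign banks 429.98.)

-4332.47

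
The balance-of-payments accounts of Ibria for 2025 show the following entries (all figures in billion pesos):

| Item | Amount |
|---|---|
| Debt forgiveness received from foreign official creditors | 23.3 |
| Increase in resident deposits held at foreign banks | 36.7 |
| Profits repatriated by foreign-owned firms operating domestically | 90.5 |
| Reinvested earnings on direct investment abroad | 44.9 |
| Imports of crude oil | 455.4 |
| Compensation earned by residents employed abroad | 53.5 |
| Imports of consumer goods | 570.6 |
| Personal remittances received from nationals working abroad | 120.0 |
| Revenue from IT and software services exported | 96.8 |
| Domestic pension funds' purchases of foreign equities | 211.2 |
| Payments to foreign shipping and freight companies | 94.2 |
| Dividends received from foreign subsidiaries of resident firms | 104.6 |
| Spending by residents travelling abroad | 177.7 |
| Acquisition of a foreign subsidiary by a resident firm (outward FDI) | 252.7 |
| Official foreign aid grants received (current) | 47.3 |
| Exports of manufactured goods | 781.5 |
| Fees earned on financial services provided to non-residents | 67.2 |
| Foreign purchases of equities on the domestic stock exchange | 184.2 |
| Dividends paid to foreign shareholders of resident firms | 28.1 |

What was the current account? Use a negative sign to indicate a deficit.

-100.7

Goods: -570.6 - 455.4 + 781.5 = -244.5
Services: -94.2 - 177.7 + 67.2 + 96.8 = -107.9
Primary income: 104.6 - 28.1 - 90.5 + 44.9 + 53.5 = 84.4
Secondary income: 47.3 + 120.0 = 167.3
Current account = (-244.5) + (-107.9) + 84.4 + 167.3 = -100.7
(Excluded from the current account — capital account: debt forgiveness received from foreign official creditors 23.3; financial account: increase in resident deposits held at foreign banks 36.7, domestic pension funds' purchases of foreign equities 211.2, acquisition of a foreign subsidiary by a resident firm (outward FDI) 252.7, foreign purchases of equities on the domestic stock exchange 184.2.)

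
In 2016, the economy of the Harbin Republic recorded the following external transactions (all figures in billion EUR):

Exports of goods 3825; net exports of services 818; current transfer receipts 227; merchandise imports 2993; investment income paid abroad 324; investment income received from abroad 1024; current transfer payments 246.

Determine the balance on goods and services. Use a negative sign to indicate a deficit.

1650

Goods balance = 3825 - 2993 = 832
Services balance = 818
Trade balance (goods + services) = 832 + 818 = 1650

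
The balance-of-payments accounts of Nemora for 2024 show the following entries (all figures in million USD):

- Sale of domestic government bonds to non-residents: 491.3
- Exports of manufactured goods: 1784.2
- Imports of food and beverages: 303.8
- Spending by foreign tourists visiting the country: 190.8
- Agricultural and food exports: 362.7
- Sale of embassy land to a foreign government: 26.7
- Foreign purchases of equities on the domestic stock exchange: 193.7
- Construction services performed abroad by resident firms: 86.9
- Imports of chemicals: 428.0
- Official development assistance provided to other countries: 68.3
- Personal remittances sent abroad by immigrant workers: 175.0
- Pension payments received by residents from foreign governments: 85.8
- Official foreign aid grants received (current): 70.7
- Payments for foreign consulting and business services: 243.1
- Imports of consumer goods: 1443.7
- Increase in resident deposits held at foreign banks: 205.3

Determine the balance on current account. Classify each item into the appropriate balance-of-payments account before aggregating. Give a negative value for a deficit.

Goods: 362.7 - 303.8 + 1784.2 - 1443.7 - 428.0 = -28.6
Services: 86.9 + 190.8 - 243.1 = 34.6
Secondary income: 85.8 - 68.3 - 175.0 + 70.7 = -86.8
Current account = (-28.6) + 34.6 + (-86.8) = -80.8
(Excluded from the current account — financial account: sale of domestic government bonds to non-residents 491.3, foreign purchases of equities on the domestic stock exchange 193.7, increase in resident deposits held at foreign banks 205.3; capital account: sale of embassy land to a foreign government 26.7.)

-80.8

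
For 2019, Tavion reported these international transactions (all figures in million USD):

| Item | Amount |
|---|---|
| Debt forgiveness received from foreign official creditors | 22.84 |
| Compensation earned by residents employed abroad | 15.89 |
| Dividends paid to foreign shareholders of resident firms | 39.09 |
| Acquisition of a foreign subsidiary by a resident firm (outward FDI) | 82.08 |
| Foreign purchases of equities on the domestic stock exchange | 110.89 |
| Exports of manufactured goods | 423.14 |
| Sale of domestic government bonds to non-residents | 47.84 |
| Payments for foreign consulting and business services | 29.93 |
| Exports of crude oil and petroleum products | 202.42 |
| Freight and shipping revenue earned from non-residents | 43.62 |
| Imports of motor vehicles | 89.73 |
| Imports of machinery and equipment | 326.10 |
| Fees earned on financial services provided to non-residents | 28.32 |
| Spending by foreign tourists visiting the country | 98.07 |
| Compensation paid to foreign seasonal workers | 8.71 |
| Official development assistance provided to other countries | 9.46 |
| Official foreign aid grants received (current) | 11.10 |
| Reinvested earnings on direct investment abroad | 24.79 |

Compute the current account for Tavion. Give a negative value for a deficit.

344.33

Goods: -89.73 - 326.10 + 202.42 + 423.14 = 209.73
Services: 43.62 - 29.93 + 28.32 + 98.07 = 140.08
Primary income: 15.89 + 24.79 - 39.09 - 8.71 = -7.12
Secondary income: 11.10 - 9.46 = 1.64
Current account = 209.73 + 140.08 + (-7.12) + 1.64 = 344.33
(Excluded from the current account — capital account: debt forgiveness received from foreign official creditors 22.84; financial account: acquisition of a foreign subsidiary by a resident firm (outward FDI) 82.08, foreign purchases of equities on the domestic stock exchange 110.89, sale of domestic government bonds to non-residents 47.84.)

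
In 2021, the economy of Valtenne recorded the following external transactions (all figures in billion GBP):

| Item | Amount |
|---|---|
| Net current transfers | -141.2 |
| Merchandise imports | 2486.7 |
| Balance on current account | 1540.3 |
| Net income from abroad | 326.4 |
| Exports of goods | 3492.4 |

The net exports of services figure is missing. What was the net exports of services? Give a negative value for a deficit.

Current account = goods balance + services balance + net primary income + net secondary income
Sum of the known components = 1190.9
Net exports of services = CA - (known components) = 1540.3 - 1190.9 = 349.4

349.4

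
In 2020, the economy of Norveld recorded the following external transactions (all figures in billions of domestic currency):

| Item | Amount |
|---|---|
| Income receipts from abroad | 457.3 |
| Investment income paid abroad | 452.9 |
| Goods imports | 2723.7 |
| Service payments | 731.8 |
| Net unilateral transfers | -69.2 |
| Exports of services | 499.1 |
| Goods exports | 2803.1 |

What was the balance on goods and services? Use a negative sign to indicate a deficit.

-153.3

Goods balance = 2803.1 - 2723.7 = 79.4
Services balance = 499.1 - 731.8 = -232.7
Trade balance (goods + services) = 79.4 + (-232.7) = -153.3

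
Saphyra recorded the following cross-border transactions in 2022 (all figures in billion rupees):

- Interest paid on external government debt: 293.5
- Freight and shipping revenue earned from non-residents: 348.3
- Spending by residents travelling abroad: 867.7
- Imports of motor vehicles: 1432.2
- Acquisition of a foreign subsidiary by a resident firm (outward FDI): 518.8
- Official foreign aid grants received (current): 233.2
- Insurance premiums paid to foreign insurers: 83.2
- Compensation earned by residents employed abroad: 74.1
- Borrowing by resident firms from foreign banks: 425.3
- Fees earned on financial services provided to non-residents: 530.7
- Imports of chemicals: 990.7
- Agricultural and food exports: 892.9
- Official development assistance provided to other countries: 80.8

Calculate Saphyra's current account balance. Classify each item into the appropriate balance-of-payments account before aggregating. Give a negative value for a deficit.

-1668.9

Goods: 892.9 - 990.7 - 1432.2 = -1530.0
Services: 530.7 - 83.2 - 867.7 + 348.3 = -71.9
Primary income: -293.5 + 74.1 = -219.4
Secondary income: -80.8 + 233.2 = 152.4
Current account = (-1530.0) + (-71.9) + (-219.4) + 152.4 = -1668.9
(Excluded from the current account — financial account: acquisition of a foreign subsidiary by a resident firm (outward FDI) 518.8, borrowing by resident firms from foreign banks 425.3.)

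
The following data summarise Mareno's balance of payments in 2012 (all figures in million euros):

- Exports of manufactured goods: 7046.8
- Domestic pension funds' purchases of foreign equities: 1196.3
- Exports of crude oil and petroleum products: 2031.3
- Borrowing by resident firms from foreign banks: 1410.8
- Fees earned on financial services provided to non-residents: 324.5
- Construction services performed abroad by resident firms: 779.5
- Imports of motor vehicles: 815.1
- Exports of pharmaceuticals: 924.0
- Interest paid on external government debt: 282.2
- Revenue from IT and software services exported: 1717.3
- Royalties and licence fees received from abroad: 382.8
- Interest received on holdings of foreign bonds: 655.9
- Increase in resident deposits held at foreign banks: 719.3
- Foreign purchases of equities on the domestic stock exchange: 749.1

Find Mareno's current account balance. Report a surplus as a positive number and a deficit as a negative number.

12764.8

Goods: 2031.3 + 924.0 - 815.1 + 7046.8 = 9187.0
Services: 382.8 + 1717.3 + 779.5 + 324.5 = 3204.1
Primary income: -282.2 + 655.9 = 373.7
Current account = 9187.0 + 3204.1 + 373.7 = 12764.8
(Excluded from the current account — financial account: domestic pension funds' purchases of foreign equities 1196.3, borrowing by resident firms from foreign banks 1410.8, increase in resident deposits held at foreign banks 719.3, foreign purchases of equities on the domestic stock exchange 749.1.)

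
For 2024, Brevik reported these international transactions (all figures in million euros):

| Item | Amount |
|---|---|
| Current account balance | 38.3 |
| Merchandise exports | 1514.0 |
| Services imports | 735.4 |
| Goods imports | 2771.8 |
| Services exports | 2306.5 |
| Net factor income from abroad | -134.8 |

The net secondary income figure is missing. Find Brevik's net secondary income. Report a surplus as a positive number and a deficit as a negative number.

-140.2

Current account = goods balance + services balance + net primary income + net secondary income
Sum of the known components = 178.5
Net secondary income = CA - (known components) = 38.3 - 178.5 = -140.2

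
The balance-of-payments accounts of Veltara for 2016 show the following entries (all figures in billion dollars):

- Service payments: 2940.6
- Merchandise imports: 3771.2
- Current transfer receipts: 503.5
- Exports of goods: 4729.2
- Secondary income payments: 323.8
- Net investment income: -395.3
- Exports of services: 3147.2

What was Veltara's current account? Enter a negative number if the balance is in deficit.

949.0

Goods balance = 4729.2 - 3771.2 = 958.0
Services balance = 3147.2 - 2940.6 = 206.6
Trade balance (goods + services) = 958.0 + 206.6 = 1164.6
Net primary income = -395.3
Net secondary income = 503.5 - 323.8 = 179.7
Current account = 1164.6 + (-395.3) + 179.7 = 949.0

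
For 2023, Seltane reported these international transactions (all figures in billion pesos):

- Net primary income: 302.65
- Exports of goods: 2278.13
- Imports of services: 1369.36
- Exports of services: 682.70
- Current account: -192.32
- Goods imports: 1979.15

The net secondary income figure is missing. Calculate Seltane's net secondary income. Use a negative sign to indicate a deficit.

Current account = goods balance + services balance + net primary income + net secondary income
Sum of the known components = -85.03
Net secondary income = CA - (known components) = -192.32 - (-85.03) = -107.29

-107.29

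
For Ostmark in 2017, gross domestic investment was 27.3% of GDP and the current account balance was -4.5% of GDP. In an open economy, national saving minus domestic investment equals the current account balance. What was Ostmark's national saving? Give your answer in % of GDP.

S - I = CA (net lending to the rest of the world).
S = I + CA = 27.3 + (-4.5) = 22.8

22.8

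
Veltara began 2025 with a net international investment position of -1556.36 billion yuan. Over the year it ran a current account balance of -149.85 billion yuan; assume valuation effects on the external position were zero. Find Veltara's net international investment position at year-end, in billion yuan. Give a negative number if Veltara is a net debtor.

-1706.21

With no valuation effects, change in NIIP = current account = -149.85
End-of-year NIIP = -1556.36 + (-149.85) = -1706.21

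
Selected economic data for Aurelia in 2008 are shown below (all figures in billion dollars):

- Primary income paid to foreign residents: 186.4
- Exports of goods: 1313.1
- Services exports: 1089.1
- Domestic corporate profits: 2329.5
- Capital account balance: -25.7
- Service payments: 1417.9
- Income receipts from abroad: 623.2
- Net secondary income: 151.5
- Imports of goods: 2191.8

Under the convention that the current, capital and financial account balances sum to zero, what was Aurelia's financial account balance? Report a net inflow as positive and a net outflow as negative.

644.9

Goods balance = 1313.1 - 2191.8 = -878.7
Services balance = 1089.1 - 1417.9 = -328.8
Trade balance (goods + services) = -878.7 + (-328.8) = -1207.5
Net primary income = 623.2 - 186.4 = 436.8
Net secondary income = 151.5
Current account = -1207.5 + 436.8 + 151.5 = -619.2
Financial account = -(-619.2 + (-25.7)) = 644.9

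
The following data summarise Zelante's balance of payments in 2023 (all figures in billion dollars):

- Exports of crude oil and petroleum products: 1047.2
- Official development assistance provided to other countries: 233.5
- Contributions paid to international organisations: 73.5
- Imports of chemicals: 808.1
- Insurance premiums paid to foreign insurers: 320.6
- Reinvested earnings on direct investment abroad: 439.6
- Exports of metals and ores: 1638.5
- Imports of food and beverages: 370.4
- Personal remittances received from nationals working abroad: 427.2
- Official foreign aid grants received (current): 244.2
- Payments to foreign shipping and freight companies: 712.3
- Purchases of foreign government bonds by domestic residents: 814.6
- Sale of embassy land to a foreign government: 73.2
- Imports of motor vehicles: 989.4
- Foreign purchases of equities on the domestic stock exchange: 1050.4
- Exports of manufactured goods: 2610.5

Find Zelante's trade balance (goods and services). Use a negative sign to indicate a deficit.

Goods: -989.4 + 2610.5 + 1638.5 - 370.4 - 808.1 + 1047.2 = 3128.3
Services: -712.3 - 320.6 = -1032.9
Trade balance = 3128.3 + (-1032.9) = 2095.4
(Excluded from the trade balance — secondary income: official development assistance provided to other countries 233.5, contributions paid to international organisations 73.5, personal remittances received from nationals working abroad 427.2, official foreign aid grants received (current) 244.2; primary income: reinvested earnings on direct investment abroad 439.6; financial account: purchases of foreign government bonds by domestic residents 814.6, foreign purchases of equities on the domestic stock exchange 1050.4; capital account: sale of embassy land to a foreign government 73.2.)

2095.4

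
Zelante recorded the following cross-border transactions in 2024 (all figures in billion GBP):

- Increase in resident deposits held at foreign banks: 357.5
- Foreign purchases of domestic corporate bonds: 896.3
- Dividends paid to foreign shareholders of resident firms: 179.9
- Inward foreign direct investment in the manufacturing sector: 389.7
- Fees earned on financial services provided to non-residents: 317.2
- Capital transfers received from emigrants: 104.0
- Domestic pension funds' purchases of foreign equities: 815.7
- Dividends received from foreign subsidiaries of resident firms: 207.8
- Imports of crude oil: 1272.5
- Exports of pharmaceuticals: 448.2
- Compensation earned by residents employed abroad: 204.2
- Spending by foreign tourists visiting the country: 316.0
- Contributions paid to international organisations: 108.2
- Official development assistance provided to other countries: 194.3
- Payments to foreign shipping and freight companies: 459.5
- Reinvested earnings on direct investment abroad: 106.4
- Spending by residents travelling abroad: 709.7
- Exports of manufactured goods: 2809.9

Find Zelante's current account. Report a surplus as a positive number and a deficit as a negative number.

1485.6

Goods: 2809.9 - 1272.5 + 448.2 = 1985.6
Services: -459.5 - 709.7 + 316.0 + 317.2 = -536.0
Primary income: 207.8 + 204.2 - 179.9 + 106.4 = 338.5
Secondary income: -194.3 - 108.2 = -302.5
Current account = 1985.6 + (-536.0) + 338.5 + (-302.5) = 1485.6
(Excluded from the current account — financial account: increase in resident deposits held at foreign banks 357.5, foreign purchases of domestic corporate bonds 896.3, inward foreign direct investment in the manufacturing sector 389.7, domestic pension funds' purchases of foreign equities 815.7; capital account: capital transfers received from emigrants 104.0.)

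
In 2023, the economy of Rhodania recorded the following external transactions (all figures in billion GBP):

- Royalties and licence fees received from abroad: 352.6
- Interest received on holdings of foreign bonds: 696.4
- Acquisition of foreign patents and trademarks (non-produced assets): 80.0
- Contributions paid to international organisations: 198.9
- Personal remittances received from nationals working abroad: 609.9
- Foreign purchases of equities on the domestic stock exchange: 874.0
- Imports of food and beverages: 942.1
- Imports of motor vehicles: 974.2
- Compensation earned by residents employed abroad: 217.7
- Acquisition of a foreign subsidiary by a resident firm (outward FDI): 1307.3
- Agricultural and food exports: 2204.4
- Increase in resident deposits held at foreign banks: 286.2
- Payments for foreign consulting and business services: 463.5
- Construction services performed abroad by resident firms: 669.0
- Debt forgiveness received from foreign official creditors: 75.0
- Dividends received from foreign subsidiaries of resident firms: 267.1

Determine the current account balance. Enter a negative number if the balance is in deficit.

Goods: -942.1 - 974.2 + 2204.4 = 288.1
Services: -463.5 + 352.6 + 669.0 = 558.1
Primary income: 267.1 + 696.4 + 217.7 = 1181.2
Secondary income: 609.9 - 198.9 = 411.0
Current account = 288.1 + 558.1 + 1181.2 + 411.0 = 2438.4
(Excluded from the current account — capital account: acquisition of foreign patents and trademarks (non-produced assets) 80.0, debt forgiveness received from foreign official creditors 75.0; financial account: foreign purchases of equities on the domestic stock exchange 874.0, acquisition of a foreign subsidiary by a resident firm (outward FDI) 1307.3, increase in resident deposits held at foreign banks 286.2.)

2438.4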